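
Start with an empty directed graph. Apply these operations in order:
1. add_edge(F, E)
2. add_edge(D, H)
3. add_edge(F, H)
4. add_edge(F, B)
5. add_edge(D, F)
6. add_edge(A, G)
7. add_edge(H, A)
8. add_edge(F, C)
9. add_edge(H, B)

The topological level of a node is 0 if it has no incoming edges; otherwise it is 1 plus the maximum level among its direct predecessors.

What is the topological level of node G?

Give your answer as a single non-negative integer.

Answer: 4

Derivation:
Op 1: add_edge(F, E). Edges now: 1
Op 2: add_edge(D, H). Edges now: 2
Op 3: add_edge(F, H). Edges now: 3
Op 4: add_edge(F, B). Edges now: 4
Op 5: add_edge(D, F). Edges now: 5
Op 6: add_edge(A, G). Edges now: 6
Op 7: add_edge(H, A). Edges now: 7
Op 8: add_edge(F, C). Edges now: 8
Op 9: add_edge(H, B). Edges now: 9
Compute levels (Kahn BFS):
  sources (in-degree 0): D
  process D: level=0
    D->F: in-degree(F)=0, level(F)=1, enqueue
    D->H: in-degree(H)=1, level(H)>=1
  process F: level=1
    F->B: in-degree(B)=1, level(B)>=2
    F->C: in-degree(C)=0, level(C)=2, enqueue
    F->E: in-degree(E)=0, level(E)=2, enqueue
    F->H: in-degree(H)=0, level(H)=2, enqueue
  process C: level=2
  process E: level=2
  process H: level=2
    H->A: in-degree(A)=0, level(A)=3, enqueue
    H->B: in-degree(B)=0, level(B)=3, enqueue
  process A: level=3
    A->G: in-degree(G)=0, level(G)=4, enqueue
  process B: level=3
  process G: level=4
All levels: A:3, B:3, C:2, D:0, E:2, F:1, G:4, H:2
level(G) = 4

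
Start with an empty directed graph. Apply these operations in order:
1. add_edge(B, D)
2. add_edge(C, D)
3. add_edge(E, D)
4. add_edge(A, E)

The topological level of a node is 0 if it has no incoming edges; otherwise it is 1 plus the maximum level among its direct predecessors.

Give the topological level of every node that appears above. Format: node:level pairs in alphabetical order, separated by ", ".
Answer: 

Op 1: add_edge(B, D). Edges now: 1
Op 2: add_edge(C, D). Edges now: 2
Op 3: add_edge(E, D). Edges now: 3
Op 4: add_edge(A, E). Edges now: 4
Compute levels (Kahn BFS):
  sources (in-degree 0): A, B, C
  process A: level=0
    A->E: in-degree(E)=0, level(E)=1, enqueue
  process B: level=0
    B->D: in-degree(D)=2, level(D)>=1
  process C: level=0
    C->D: in-degree(D)=1, level(D)>=1
  process E: level=1
    E->D: in-degree(D)=0, level(D)=2, enqueue
  process D: level=2
All levels: A:0, B:0, C:0, D:2, E:1

Answer: A:0, B:0, C:0, D:2, E:1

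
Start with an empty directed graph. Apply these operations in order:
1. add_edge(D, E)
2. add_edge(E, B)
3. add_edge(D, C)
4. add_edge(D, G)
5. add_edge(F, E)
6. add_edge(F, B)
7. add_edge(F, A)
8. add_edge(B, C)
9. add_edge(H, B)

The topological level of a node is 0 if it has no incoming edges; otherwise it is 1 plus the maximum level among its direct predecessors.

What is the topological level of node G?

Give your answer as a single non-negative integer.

Answer: 1

Derivation:
Op 1: add_edge(D, E). Edges now: 1
Op 2: add_edge(E, B). Edges now: 2
Op 3: add_edge(D, C). Edges now: 3
Op 4: add_edge(D, G). Edges now: 4
Op 5: add_edge(F, E). Edges now: 5
Op 6: add_edge(F, B). Edges now: 6
Op 7: add_edge(F, A). Edges now: 7
Op 8: add_edge(B, C). Edges now: 8
Op 9: add_edge(H, B). Edges now: 9
Compute levels (Kahn BFS):
  sources (in-degree 0): D, F, H
  process D: level=0
    D->C: in-degree(C)=1, level(C)>=1
    D->E: in-degree(E)=1, level(E)>=1
    D->G: in-degree(G)=0, level(G)=1, enqueue
  process F: level=0
    F->A: in-degree(A)=0, level(A)=1, enqueue
    F->B: in-degree(B)=2, level(B)>=1
    F->E: in-degree(E)=0, level(E)=1, enqueue
  process H: level=0
    H->B: in-degree(B)=1, level(B)>=1
  process G: level=1
  process A: level=1
  process E: level=1
    E->B: in-degree(B)=0, level(B)=2, enqueue
  process B: level=2
    B->C: in-degree(C)=0, level(C)=3, enqueue
  process C: level=3
All levels: A:1, B:2, C:3, D:0, E:1, F:0, G:1, H:0
level(G) = 1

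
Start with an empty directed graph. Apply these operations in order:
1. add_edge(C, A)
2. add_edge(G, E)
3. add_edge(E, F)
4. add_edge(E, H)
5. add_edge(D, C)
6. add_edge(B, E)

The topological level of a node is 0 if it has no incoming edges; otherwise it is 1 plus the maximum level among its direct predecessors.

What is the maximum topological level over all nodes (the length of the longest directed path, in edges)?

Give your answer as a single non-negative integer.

Op 1: add_edge(C, A). Edges now: 1
Op 2: add_edge(G, E). Edges now: 2
Op 3: add_edge(E, F). Edges now: 3
Op 4: add_edge(E, H). Edges now: 4
Op 5: add_edge(D, C). Edges now: 5
Op 6: add_edge(B, E). Edges now: 6
Compute levels (Kahn BFS):
  sources (in-degree 0): B, D, G
  process B: level=0
    B->E: in-degree(E)=1, level(E)>=1
  process D: level=0
    D->C: in-degree(C)=0, level(C)=1, enqueue
  process G: level=0
    G->E: in-degree(E)=0, level(E)=1, enqueue
  process C: level=1
    C->A: in-degree(A)=0, level(A)=2, enqueue
  process E: level=1
    E->F: in-degree(F)=0, level(F)=2, enqueue
    E->H: in-degree(H)=0, level(H)=2, enqueue
  process A: level=2
  process F: level=2
  process H: level=2
All levels: A:2, B:0, C:1, D:0, E:1, F:2, G:0, H:2
max level = 2

Answer: 2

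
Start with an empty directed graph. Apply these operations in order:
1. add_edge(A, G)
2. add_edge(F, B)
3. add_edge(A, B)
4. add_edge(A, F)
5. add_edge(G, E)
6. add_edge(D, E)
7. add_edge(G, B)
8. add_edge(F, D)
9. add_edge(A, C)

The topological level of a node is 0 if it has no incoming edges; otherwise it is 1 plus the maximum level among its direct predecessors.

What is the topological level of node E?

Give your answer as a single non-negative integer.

Op 1: add_edge(A, G). Edges now: 1
Op 2: add_edge(F, B). Edges now: 2
Op 3: add_edge(A, B). Edges now: 3
Op 4: add_edge(A, F). Edges now: 4
Op 5: add_edge(G, E). Edges now: 5
Op 6: add_edge(D, E). Edges now: 6
Op 7: add_edge(G, B). Edges now: 7
Op 8: add_edge(F, D). Edges now: 8
Op 9: add_edge(A, C). Edges now: 9
Compute levels (Kahn BFS):
  sources (in-degree 0): A
  process A: level=0
    A->B: in-degree(B)=2, level(B)>=1
    A->C: in-degree(C)=0, level(C)=1, enqueue
    A->F: in-degree(F)=0, level(F)=1, enqueue
    A->G: in-degree(G)=0, level(G)=1, enqueue
  process C: level=1
  process F: level=1
    F->B: in-degree(B)=1, level(B)>=2
    F->D: in-degree(D)=0, level(D)=2, enqueue
  process G: level=1
    G->B: in-degree(B)=0, level(B)=2, enqueue
    G->E: in-degree(E)=1, level(E)>=2
  process D: level=2
    D->E: in-degree(E)=0, level(E)=3, enqueue
  process B: level=2
  process E: level=3
All levels: A:0, B:2, C:1, D:2, E:3, F:1, G:1
level(E) = 3

Answer: 3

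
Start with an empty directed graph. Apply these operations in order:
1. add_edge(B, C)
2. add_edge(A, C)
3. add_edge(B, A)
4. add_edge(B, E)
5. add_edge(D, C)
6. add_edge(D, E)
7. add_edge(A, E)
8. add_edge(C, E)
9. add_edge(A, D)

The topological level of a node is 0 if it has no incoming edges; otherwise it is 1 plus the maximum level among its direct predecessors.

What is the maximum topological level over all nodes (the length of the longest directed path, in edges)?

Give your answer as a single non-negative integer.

Op 1: add_edge(B, C). Edges now: 1
Op 2: add_edge(A, C). Edges now: 2
Op 3: add_edge(B, A). Edges now: 3
Op 4: add_edge(B, E). Edges now: 4
Op 5: add_edge(D, C). Edges now: 5
Op 6: add_edge(D, E). Edges now: 6
Op 7: add_edge(A, E). Edges now: 7
Op 8: add_edge(C, E). Edges now: 8
Op 9: add_edge(A, D). Edges now: 9
Compute levels (Kahn BFS):
  sources (in-degree 0): B
  process B: level=0
    B->A: in-degree(A)=0, level(A)=1, enqueue
    B->C: in-degree(C)=2, level(C)>=1
    B->E: in-degree(E)=3, level(E)>=1
  process A: level=1
    A->C: in-degree(C)=1, level(C)>=2
    A->D: in-degree(D)=0, level(D)=2, enqueue
    A->E: in-degree(E)=2, level(E)>=2
  process D: level=2
    D->C: in-degree(C)=0, level(C)=3, enqueue
    D->E: in-degree(E)=1, level(E)>=3
  process C: level=3
    C->E: in-degree(E)=0, level(E)=4, enqueue
  process E: level=4
All levels: A:1, B:0, C:3, D:2, E:4
max level = 4

Answer: 4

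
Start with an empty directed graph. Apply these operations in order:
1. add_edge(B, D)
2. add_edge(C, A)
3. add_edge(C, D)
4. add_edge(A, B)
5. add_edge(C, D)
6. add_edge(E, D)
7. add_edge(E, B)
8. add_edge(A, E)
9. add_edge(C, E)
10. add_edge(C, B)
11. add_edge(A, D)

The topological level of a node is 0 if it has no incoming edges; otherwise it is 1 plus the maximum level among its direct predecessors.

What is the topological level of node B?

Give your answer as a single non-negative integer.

Answer: 3

Derivation:
Op 1: add_edge(B, D). Edges now: 1
Op 2: add_edge(C, A). Edges now: 2
Op 3: add_edge(C, D). Edges now: 3
Op 4: add_edge(A, B). Edges now: 4
Op 5: add_edge(C, D) (duplicate, no change). Edges now: 4
Op 6: add_edge(E, D). Edges now: 5
Op 7: add_edge(E, B). Edges now: 6
Op 8: add_edge(A, E). Edges now: 7
Op 9: add_edge(C, E). Edges now: 8
Op 10: add_edge(C, B). Edges now: 9
Op 11: add_edge(A, D). Edges now: 10
Compute levels (Kahn BFS):
  sources (in-degree 0): C
  process C: level=0
    C->A: in-degree(A)=0, level(A)=1, enqueue
    C->B: in-degree(B)=2, level(B)>=1
    C->D: in-degree(D)=3, level(D)>=1
    C->E: in-degree(E)=1, level(E)>=1
  process A: level=1
    A->B: in-degree(B)=1, level(B)>=2
    A->D: in-degree(D)=2, level(D)>=2
    A->E: in-degree(E)=0, level(E)=2, enqueue
  process E: level=2
    E->B: in-degree(B)=0, level(B)=3, enqueue
    E->D: in-degree(D)=1, level(D)>=3
  process B: level=3
    B->D: in-degree(D)=0, level(D)=4, enqueue
  process D: level=4
All levels: A:1, B:3, C:0, D:4, E:2
level(B) = 3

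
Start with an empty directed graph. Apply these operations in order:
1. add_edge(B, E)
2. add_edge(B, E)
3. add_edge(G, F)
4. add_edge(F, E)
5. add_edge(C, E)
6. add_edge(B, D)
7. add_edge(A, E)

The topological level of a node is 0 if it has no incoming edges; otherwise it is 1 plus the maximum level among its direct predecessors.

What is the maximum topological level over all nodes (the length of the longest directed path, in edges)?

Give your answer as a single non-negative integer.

Op 1: add_edge(B, E). Edges now: 1
Op 2: add_edge(B, E) (duplicate, no change). Edges now: 1
Op 3: add_edge(G, F). Edges now: 2
Op 4: add_edge(F, E). Edges now: 3
Op 5: add_edge(C, E). Edges now: 4
Op 6: add_edge(B, D). Edges now: 5
Op 7: add_edge(A, E). Edges now: 6
Compute levels (Kahn BFS):
  sources (in-degree 0): A, B, C, G
  process A: level=0
    A->E: in-degree(E)=3, level(E)>=1
  process B: level=0
    B->D: in-degree(D)=0, level(D)=1, enqueue
    B->E: in-degree(E)=2, level(E)>=1
  process C: level=0
    C->E: in-degree(E)=1, level(E)>=1
  process G: level=0
    G->F: in-degree(F)=0, level(F)=1, enqueue
  process D: level=1
  process F: level=1
    F->E: in-degree(E)=0, level(E)=2, enqueue
  process E: level=2
All levels: A:0, B:0, C:0, D:1, E:2, F:1, G:0
max level = 2

Answer: 2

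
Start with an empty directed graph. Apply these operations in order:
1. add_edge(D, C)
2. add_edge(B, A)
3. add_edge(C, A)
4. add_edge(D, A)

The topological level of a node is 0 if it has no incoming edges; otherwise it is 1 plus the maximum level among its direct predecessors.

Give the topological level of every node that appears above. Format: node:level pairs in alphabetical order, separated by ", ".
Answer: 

Op 1: add_edge(D, C). Edges now: 1
Op 2: add_edge(B, A). Edges now: 2
Op 3: add_edge(C, A). Edges now: 3
Op 4: add_edge(D, A). Edges now: 4
Compute levels (Kahn BFS):
  sources (in-degree 0): B, D
  process B: level=0
    B->A: in-degree(A)=2, level(A)>=1
  process D: level=0
    D->A: in-degree(A)=1, level(A)>=1
    D->C: in-degree(C)=0, level(C)=1, enqueue
  process C: level=1
    C->A: in-degree(A)=0, level(A)=2, enqueue
  process A: level=2
All levels: A:2, B:0, C:1, D:0

Answer: A:2, B:0, C:1, D:0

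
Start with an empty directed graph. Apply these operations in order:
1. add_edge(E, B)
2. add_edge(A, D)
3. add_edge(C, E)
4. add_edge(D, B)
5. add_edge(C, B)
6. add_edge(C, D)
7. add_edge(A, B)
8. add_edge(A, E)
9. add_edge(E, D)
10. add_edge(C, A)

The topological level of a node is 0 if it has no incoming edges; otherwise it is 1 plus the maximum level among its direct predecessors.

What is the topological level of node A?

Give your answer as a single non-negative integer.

Op 1: add_edge(E, B). Edges now: 1
Op 2: add_edge(A, D). Edges now: 2
Op 3: add_edge(C, E). Edges now: 3
Op 4: add_edge(D, B). Edges now: 4
Op 5: add_edge(C, B). Edges now: 5
Op 6: add_edge(C, D). Edges now: 6
Op 7: add_edge(A, B). Edges now: 7
Op 8: add_edge(A, E). Edges now: 8
Op 9: add_edge(E, D). Edges now: 9
Op 10: add_edge(C, A). Edges now: 10
Compute levels (Kahn BFS):
  sources (in-degree 0): C
  process C: level=0
    C->A: in-degree(A)=0, level(A)=1, enqueue
    C->B: in-degree(B)=3, level(B)>=1
    C->D: in-degree(D)=2, level(D)>=1
    C->E: in-degree(E)=1, level(E)>=1
  process A: level=1
    A->B: in-degree(B)=2, level(B)>=2
    A->D: in-degree(D)=1, level(D)>=2
    A->E: in-degree(E)=0, level(E)=2, enqueue
  process E: level=2
    E->B: in-degree(B)=1, level(B)>=3
    E->D: in-degree(D)=0, level(D)=3, enqueue
  process D: level=3
    D->B: in-degree(B)=0, level(B)=4, enqueue
  process B: level=4
All levels: A:1, B:4, C:0, D:3, E:2
level(A) = 1

Answer: 1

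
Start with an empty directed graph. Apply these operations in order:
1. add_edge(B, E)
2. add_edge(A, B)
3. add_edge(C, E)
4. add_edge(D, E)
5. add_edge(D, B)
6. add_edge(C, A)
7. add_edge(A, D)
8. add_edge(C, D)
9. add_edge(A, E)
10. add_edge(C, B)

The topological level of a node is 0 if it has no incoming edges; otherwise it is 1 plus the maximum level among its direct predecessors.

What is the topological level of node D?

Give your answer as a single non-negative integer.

Op 1: add_edge(B, E). Edges now: 1
Op 2: add_edge(A, B). Edges now: 2
Op 3: add_edge(C, E). Edges now: 3
Op 4: add_edge(D, E). Edges now: 4
Op 5: add_edge(D, B). Edges now: 5
Op 6: add_edge(C, A). Edges now: 6
Op 7: add_edge(A, D). Edges now: 7
Op 8: add_edge(C, D). Edges now: 8
Op 9: add_edge(A, E). Edges now: 9
Op 10: add_edge(C, B). Edges now: 10
Compute levels (Kahn BFS):
  sources (in-degree 0): C
  process C: level=0
    C->A: in-degree(A)=0, level(A)=1, enqueue
    C->B: in-degree(B)=2, level(B)>=1
    C->D: in-degree(D)=1, level(D)>=1
    C->E: in-degree(E)=3, level(E)>=1
  process A: level=1
    A->B: in-degree(B)=1, level(B)>=2
    A->D: in-degree(D)=0, level(D)=2, enqueue
    A->E: in-degree(E)=2, level(E)>=2
  process D: level=2
    D->B: in-degree(B)=0, level(B)=3, enqueue
    D->E: in-degree(E)=1, level(E)>=3
  process B: level=3
    B->E: in-degree(E)=0, level(E)=4, enqueue
  process E: level=4
All levels: A:1, B:3, C:0, D:2, E:4
level(D) = 2

Answer: 2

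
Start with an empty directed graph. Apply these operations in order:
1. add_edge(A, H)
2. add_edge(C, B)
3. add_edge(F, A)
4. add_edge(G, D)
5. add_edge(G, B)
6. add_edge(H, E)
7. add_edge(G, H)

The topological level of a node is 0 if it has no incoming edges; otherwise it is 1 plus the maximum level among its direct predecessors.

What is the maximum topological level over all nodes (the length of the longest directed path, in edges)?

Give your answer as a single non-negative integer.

Answer: 3

Derivation:
Op 1: add_edge(A, H). Edges now: 1
Op 2: add_edge(C, B). Edges now: 2
Op 3: add_edge(F, A). Edges now: 3
Op 4: add_edge(G, D). Edges now: 4
Op 5: add_edge(G, B). Edges now: 5
Op 6: add_edge(H, E). Edges now: 6
Op 7: add_edge(G, H). Edges now: 7
Compute levels (Kahn BFS):
  sources (in-degree 0): C, F, G
  process C: level=0
    C->B: in-degree(B)=1, level(B)>=1
  process F: level=0
    F->A: in-degree(A)=0, level(A)=1, enqueue
  process G: level=0
    G->B: in-degree(B)=0, level(B)=1, enqueue
    G->D: in-degree(D)=0, level(D)=1, enqueue
    G->H: in-degree(H)=1, level(H)>=1
  process A: level=1
    A->H: in-degree(H)=0, level(H)=2, enqueue
  process B: level=1
  process D: level=1
  process H: level=2
    H->E: in-degree(E)=0, level(E)=3, enqueue
  process E: level=3
All levels: A:1, B:1, C:0, D:1, E:3, F:0, G:0, H:2
max level = 3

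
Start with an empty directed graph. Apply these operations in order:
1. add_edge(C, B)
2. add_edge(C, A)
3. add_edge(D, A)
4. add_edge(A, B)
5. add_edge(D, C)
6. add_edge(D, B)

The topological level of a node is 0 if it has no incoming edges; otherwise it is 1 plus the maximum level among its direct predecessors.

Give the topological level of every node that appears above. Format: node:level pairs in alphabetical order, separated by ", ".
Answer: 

Op 1: add_edge(C, B). Edges now: 1
Op 2: add_edge(C, A). Edges now: 2
Op 3: add_edge(D, A). Edges now: 3
Op 4: add_edge(A, B). Edges now: 4
Op 5: add_edge(D, C). Edges now: 5
Op 6: add_edge(D, B). Edges now: 6
Compute levels (Kahn BFS):
  sources (in-degree 0): D
  process D: level=0
    D->A: in-degree(A)=1, level(A)>=1
    D->B: in-degree(B)=2, level(B)>=1
    D->C: in-degree(C)=0, level(C)=1, enqueue
  process C: level=1
    C->A: in-degree(A)=0, level(A)=2, enqueue
    C->B: in-degree(B)=1, level(B)>=2
  process A: level=2
    A->B: in-degree(B)=0, level(B)=3, enqueue
  process B: level=3
All levels: A:2, B:3, C:1, D:0

Answer: A:2, B:3, C:1, D:0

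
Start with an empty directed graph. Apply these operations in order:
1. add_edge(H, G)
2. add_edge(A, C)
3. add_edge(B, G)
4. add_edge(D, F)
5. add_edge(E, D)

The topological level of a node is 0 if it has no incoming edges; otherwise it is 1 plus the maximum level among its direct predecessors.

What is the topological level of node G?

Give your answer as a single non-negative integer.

Answer: 1

Derivation:
Op 1: add_edge(H, G). Edges now: 1
Op 2: add_edge(A, C). Edges now: 2
Op 3: add_edge(B, G). Edges now: 3
Op 4: add_edge(D, F). Edges now: 4
Op 5: add_edge(E, D). Edges now: 5
Compute levels (Kahn BFS):
  sources (in-degree 0): A, B, E, H
  process A: level=0
    A->C: in-degree(C)=0, level(C)=1, enqueue
  process B: level=0
    B->G: in-degree(G)=1, level(G)>=1
  process E: level=0
    E->D: in-degree(D)=0, level(D)=1, enqueue
  process H: level=0
    H->G: in-degree(G)=0, level(G)=1, enqueue
  process C: level=1
  process D: level=1
    D->F: in-degree(F)=0, level(F)=2, enqueue
  process G: level=1
  process F: level=2
All levels: A:0, B:0, C:1, D:1, E:0, F:2, G:1, H:0
level(G) = 1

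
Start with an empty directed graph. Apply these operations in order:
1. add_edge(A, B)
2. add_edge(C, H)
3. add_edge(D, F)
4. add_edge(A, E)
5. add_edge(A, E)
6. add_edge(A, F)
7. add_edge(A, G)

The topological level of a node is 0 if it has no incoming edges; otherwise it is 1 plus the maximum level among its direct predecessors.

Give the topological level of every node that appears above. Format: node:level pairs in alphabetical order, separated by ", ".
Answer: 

Answer: A:0, B:1, C:0, D:0, E:1, F:1, G:1, H:1

Derivation:
Op 1: add_edge(A, B). Edges now: 1
Op 2: add_edge(C, H). Edges now: 2
Op 3: add_edge(D, F). Edges now: 3
Op 4: add_edge(A, E). Edges now: 4
Op 5: add_edge(A, E) (duplicate, no change). Edges now: 4
Op 6: add_edge(A, F). Edges now: 5
Op 7: add_edge(A, G). Edges now: 6
Compute levels (Kahn BFS):
  sources (in-degree 0): A, C, D
  process A: level=0
    A->B: in-degree(B)=0, level(B)=1, enqueue
    A->E: in-degree(E)=0, level(E)=1, enqueue
    A->F: in-degree(F)=1, level(F)>=1
    A->G: in-degree(G)=0, level(G)=1, enqueue
  process C: level=0
    C->H: in-degree(H)=0, level(H)=1, enqueue
  process D: level=0
    D->F: in-degree(F)=0, level(F)=1, enqueue
  process B: level=1
  process E: level=1
  process G: level=1
  process H: level=1
  process F: level=1
All levels: A:0, B:1, C:0, D:0, E:1, F:1, G:1, H:1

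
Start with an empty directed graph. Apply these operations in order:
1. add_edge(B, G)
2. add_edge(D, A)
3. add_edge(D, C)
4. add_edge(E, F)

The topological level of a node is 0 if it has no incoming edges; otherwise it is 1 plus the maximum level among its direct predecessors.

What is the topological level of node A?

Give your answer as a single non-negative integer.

Op 1: add_edge(B, G). Edges now: 1
Op 2: add_edge(D, A). Edges now: 2
Op 3: add_edge(D, C). Edges now: 3
Op 4: add_edge(E, F). Edges now: 4
Compute levels (Kahn BFS):
  sources (in-degree 0): B, D, E
  process B: level=0
    B->G: in-degree(G)=0, level(G)=1, enqueue
  process D: level=0
    D->A: in-degree(A)=0, level(A)=1, enqueue
    D->C: in-degree(C)=0, level(C)=1, enqueue
  process E: level=0
    E->F: in-degree(F)=0, level(F)=1, enqueue
  process G: level=1
  process A: level=1
  process C: level=1
  process F: level=1
All levels: A:1, B:0, C:1, D:0, E:0, F:1, G:1
level(A) = 1

Answer: 1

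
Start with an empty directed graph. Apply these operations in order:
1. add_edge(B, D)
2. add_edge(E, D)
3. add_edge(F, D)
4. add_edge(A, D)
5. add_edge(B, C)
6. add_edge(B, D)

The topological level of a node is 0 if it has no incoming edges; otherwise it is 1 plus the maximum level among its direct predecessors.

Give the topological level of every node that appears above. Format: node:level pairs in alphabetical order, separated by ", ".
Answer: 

Op 1: add_edge(B, D). Edges now: 1
Op 2: add_edge(E, D). Edges now: 2
Op 3: add_edge(F, D). Edges now: 3
Op 4: add_edge(A, D). Edges now: 4
Op 5: add_edge(B, C). Edges now: 5
Op 6: add_edge(B, D) (duplicate, no change). Edges now: 5
Compute levels (Kahn BFS):
  sources (in-degree 0): A, B, E, F
  process A: level=0
    A->D: in-degree(D)=3, level(D)>=1
  process B: level=0
    B->C: in-degree(C)=0, level(C)=1, enqueue
    B->D: in-degree(D)=2, level(D)>=1
  process E: level=0
    E->D: in-degree(D)=1, level(D)>=1
  process F: level=0
    F->D: in-degree(D)=0, level(D)=1, enqueue
  process C: level=1
  process D: level=1
All levels: A:0, B:0, C:1, D:1, E:0, F:0

Answer: A:0, B:0, C:1, D:1, E:0, F:0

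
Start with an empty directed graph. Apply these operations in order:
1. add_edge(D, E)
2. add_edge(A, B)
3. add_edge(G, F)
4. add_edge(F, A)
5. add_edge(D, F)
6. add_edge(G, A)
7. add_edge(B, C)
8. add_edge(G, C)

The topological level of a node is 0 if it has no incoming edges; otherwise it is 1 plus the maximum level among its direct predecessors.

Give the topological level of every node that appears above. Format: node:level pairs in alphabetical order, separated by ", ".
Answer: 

Answer: A:2, B:3, C:4, D:0, E:1, F:1, G:0

Derivation:
Op 1: add_edge(D, E). Edges now: 1
Op 2: add_edge(A, B). Edges now: 2
Op 3: add_edge(G, F). Edges now: 3
Op 4: add_edge(F, A). Edges now: 4
Op 5: add_edge(D, F). Edges now: 5
Op 6: add_edge(G, A). Edges now: 6
Op 7: add_edge(B, C). Edges now: 7
Op 8: add_edge(G, C). Edges now: 8
Compute levels (Kahn BFS):
  sources (in-degree 0): D, G
  process D: level=0
    D->E: in-degree(E)=0, level(E)=1, enqueue
    D->F: in-degree(F)=1, level(F)>=1
  process G: level=0
    G->A: in-degree(A)=1, level(A)>=1
    G->C: in-degree(C)=1, level(C)>=1
    G->F: in-degree(F)=0, level(F)=1, enqueue
  process E: level=1
  process F: level=1
    F->A: in-degree(A)=0, level(A)=2, enqueue
  process A: level=2
    A->B: in-degree(B)=0, level(B)=3, enqueue
  process B: level=3
    B->C: in-degree(C)=0, level(C)=4, enqueue
  process C: level=4
All levels: A:2, B:3, C:4, D:0, E:1, F:1, G:0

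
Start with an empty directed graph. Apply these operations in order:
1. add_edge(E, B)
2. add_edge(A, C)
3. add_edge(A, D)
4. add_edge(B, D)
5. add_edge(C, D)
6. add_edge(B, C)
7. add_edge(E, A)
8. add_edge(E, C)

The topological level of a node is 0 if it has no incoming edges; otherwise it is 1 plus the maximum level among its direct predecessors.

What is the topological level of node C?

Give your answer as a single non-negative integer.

Answer: 2

Derivation:
Op 1: add_edge(E, B). Edges now: 1
Op 2: add_edge(A, C). Edges now: 2
Op 3: add_edge(A, D). Edges now: 3
Op 4: add_edge(B, D). Edges now: 4
Op 5: add_edge(C, D). Edges now: 5
Op 6: add_edge(B, C). Edges now: 6
Op 7: add_edge(E, A). Edges now: 7
Op 8: add_edge(E, C). Edges now: 8
Compute levels (Kahn BFS):
  sources (in-degree 0): E
  process E: level=0
    E->A: in-degree(A)=0, level(A)=1, enqueue
    E->B: in-degree(B)=0, level(B)=1, enqueue
    E->C: in-degree(C)=2, level(C)>=1
  process A: level=1
    A->C: in-degree(C)=1, level(C)>=2
    A->D: in-degree(D)=2, level(D)>=2
  process B: level=1
    B->C: in-degree(C)=0, level(C)=2, enqueue
    B->D: in-degree(D)=1, level(D)>=2
  process C: level=2
    C->D: in-degree(D)=0, level(D)=3, enqueue
  process D: level=3
All levels: A:1, B:1, C:2, D:3, E:0
level(C) = 2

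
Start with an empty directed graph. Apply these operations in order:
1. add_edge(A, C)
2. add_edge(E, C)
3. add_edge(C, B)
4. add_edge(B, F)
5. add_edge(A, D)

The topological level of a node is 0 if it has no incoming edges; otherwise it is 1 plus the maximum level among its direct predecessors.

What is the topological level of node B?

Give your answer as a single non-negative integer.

Answer: 2

Derivation:
Op 1: add_edge(A, C). Edges now: 1
Op 2: add_edge(E, C). Edges now: 2
Op 3: add_edge(C, B). Edges now: 3
Op 4: add_edge(B, F). Edges now: 4
Op 5: add_edge(A, D). Edges now: 5
Compute levels (Kahn BFS):
  sources (in-degree 0): A, E
  process A: level=0
    A->C: in-degree(C)=1, level(C)>=1
    A->D: in-degree(D)=0, level(D)=1, enqueue
  process E: level=0
    E->C: in-degree(C)=0, level(C)=1, enqueue
  process D: level=1
  process C: level=1
    C->B: in-degree(B)=0, level(B)=2, enqueue
  process B: level=2
    B->F: in-degree(F)=0, level(F)=3, enqueue
  process F: level=3
All levels: A:0, B:2, C:1, D:1, E:0, F:3
level(B) = 2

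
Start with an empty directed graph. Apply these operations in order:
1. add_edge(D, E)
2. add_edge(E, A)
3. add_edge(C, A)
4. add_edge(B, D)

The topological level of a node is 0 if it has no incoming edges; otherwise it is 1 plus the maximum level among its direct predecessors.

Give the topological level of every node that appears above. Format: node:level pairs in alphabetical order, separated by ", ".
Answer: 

Op 1: add_edge(D, E). Edges now: 1
Op 2: add_edge(E, A). Edges now: 2
Op 3: add_edge(C, A). Edges now: 3
Op 4: add_edge(B, D). Edges now: 4
Compute levels (Kahn BFS):
  sources (in-degree 0): B, C
  process B: level=0
    B->D: in-degree(D)=0, level(D)=1, enqueue
  process C: level=0
    C->A: in-degree(A)=1, level(A)>=1
  process D: level=1
    D->E: in-degree(E)=0, level(E)=2, enqueue
  process E: level=2
    E->A: in-degree(A)=0, level(A)=3, enqueue
  process A: level=3
All levels: A:3, B:0, C:0, D:1, E:2

Answer: A:3, B:0, C:0, D:1, E:2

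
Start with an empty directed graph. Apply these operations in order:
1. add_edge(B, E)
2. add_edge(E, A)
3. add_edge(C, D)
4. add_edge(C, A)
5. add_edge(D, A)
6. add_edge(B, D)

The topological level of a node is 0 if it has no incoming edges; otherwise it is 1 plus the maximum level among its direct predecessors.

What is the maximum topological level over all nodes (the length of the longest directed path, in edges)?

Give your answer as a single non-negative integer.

Answer: 2

Derivation:
Op 1: add_edge(B, E). Edges now: 1
Op 2: add_edge(E, A). Edges now: 2
Op 3: add_edge(C, D). Edges now: 3
Op 4: add_edge(C, A). Edges now: 4
Op 5: add_edge(D, A). Edges now: 5
Op 6: add_edge(B, D). Edges now: 6
Compute levels (Kahn BFS):
  sources (in-degree 0): B, C
  process B: level=0
    B->D: in-degree(D)=1, level(D)>=1
    B->E: in-degree(E)=0, level(E)=1, enqueue
  process C: level=0
    C->A: in-degree(A)=2, level(A)>=1
    C->D: in-degree(D)=0, level(D)=1, enqueue
  process E: level=1
    E->A: in-degree(A)=1, level(A)>=2
  process D: level=1
    D->A: in-degree(A)=0, level(A)=2, enqueue
  process A: level=2
All levels: A:2, B:0, C:0, D:1, E:1
max level = 2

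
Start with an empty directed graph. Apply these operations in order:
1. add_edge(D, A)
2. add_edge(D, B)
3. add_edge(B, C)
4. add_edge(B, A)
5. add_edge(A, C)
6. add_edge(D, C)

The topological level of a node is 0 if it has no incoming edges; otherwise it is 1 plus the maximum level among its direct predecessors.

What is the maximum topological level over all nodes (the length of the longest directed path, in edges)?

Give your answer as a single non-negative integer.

Op 1: add_edge(D, A). Edges now: 1
Op 2: add_edge(D, B). Edges now: 2
Op 3: add_edge(B, C). Edges now: 3
Op 4: add_edge(B, A). Edges now: 4
Op 5: add_edge(A, C). Edges now: 5
Op 6: add_edge(D, C). Edges now: 6
Compute levels (Kahn BFS):
  sources (in-degree 0): D
  process D: level=0
    D->A: in-degree(A)=1, level(A)>=1
    D->B: in-degree(B)=0, level(B)=1, enqueue
    D->C: in-degree(C)=2, level(C)>=1
  process B: level=1
    B->A: in-degree(A)=0, level(A)=2, enqueue
    B->C: in-degree(C)=1, level(C)>=2
  process A: level=2
    A->C: in-degree(C)=0, level(C)=3, enqueue
  process C: level=3
All levels: A:2, B:1, C:3, D:0
max level = 3

Answer: 3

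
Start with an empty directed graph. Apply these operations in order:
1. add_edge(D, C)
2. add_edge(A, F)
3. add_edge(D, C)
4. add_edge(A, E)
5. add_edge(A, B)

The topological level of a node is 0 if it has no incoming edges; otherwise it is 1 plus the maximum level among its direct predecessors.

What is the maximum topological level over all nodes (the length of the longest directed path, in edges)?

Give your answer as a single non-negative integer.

Op 1: add_edge(D, C). Edges now: 1
Op 2: add_edge(A, F). Edges now: 2
Op 3: add_edge(D, C) (duplicate, no change). Edges now: 2
Op 4: add_edge(A, E). Edges now: 3
Op 5: add_edge(A, B). Edges now: 4
Compute levels (Kahn BFS):
  sources (in-degree 0): A, D
  process A: level=0
    A->B: in-degree(B)=0, level(B)=1, enqueue
    A->E: in-degree(E)=0, level(E)=1, enqueue
    A->F: in-degree(F)=0, level(F)=1, enqueue
  process D: level=0
    D->C: in-degree(C)=0, level(C)=1, enqueue
  process B: level=1
  process E: level=1
  process F: level=1
  process C: level=1
All levels: A:0, B:1, C:1, D:0, E:1, F:1
max level = 1

Answer: 1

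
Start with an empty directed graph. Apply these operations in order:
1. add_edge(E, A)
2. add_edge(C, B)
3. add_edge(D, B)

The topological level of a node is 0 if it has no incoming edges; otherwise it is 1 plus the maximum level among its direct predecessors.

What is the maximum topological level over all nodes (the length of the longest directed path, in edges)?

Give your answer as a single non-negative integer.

Op 1: add_edge(E, A). Edges now: 1
Op 2: add_edge(C, B). Edges now: 2
Op 3: add_edge(D, B). Edges now: 3
Compute levels (Kahn BFS):
  sources (in-degree 0): C, D, E
  process C: level=0
    C->B: in-degree(B)=1, level(B)>=1
  process D: level=0
    D->B: in-degree(B)=0, level(B)=1, enqueue
  process E: level=0
    E->A: in-degree(A)=0, level(A)=1, enqueue
  process B: level=1
  process A: level=1
All levels: A:1, B:1, C:0, D:0, E:0
max level = 1

Answer: 1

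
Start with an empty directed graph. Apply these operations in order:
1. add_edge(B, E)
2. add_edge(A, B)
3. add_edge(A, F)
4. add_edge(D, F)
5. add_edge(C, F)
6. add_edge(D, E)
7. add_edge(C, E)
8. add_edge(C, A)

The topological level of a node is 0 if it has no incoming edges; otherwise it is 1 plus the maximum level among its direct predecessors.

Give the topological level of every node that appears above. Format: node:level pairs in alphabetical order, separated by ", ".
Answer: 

Op 1: add_edge(B, E). Edges now: 1
Op 2: add_edge(A, B). Edges now: 2
Op 3: add_edge(A, F). Edges now: 3
Op 4: add_edge(D, F). Edges now: 4
Op 5: add_edge(C, F). Edges now: 5
Op 6: add_edge(D, E). Edges now: 6
Op 7: add_edge(C, E). Edges now: 7
Op 8: add_edge(C, A). Edges now: 8
Compute levels (Kahn BFS):
  sources (in-degree 0): C, D
  process C: level=0
    C->A: in-degree(A)=0, level(A)=1, enqueue
    C->E: in-degree(E)=2, level(E)>=1
    C->F: in-degree(F)=2, level(F)>=1
  process D: level=0
    D->E: in-degree(E)=1, level(E)>=1
    D->F: in-degree(F)=1, level(F)>=1
  process A: level=1
    A->B: in-degree(B)=0, level(B)=2, enqueue
    A->F: in-degree(F)=0, level(F)=2, enqueue
  process B: level=2
    B->E: in-degree(E)=0, level(E)=3, enqueue
  process F: level=2
  process E: level=3
All levels: A:1, B:2, C:0, D:0, E:3, F:2

Answer: A:1, B:2, C:0, D:0, E:3, F:2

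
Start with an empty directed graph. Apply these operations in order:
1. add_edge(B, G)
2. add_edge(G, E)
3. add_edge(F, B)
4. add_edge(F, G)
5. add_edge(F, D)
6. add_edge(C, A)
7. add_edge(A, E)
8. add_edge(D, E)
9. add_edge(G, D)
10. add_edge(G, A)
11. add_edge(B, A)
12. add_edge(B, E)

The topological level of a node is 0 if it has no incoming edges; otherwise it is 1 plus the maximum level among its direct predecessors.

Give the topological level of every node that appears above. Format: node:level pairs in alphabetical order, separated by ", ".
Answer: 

Op 1: add_edge(B, G). Edges now: 1
Op 2: add_edge(G, E). Edges now: 2
Op 3: add_edge(F, B). Edges now: 3
Op 4: add_edge(F, G). Edges now: 4
Op 5: add_edge(F, D). Edges now: 5
Op 6: add_edge(C, A). Edges now: 6
Op 7: add_edge(A, E). Edges now: 7
Op 8: add_edge(D, E). Edges now: 8
Op 9: add_edge(G, D). Edges now: 9
Op 10: add_edge(G, A). Edges now: 10
Op 11: add_edge(B, A). Edges now: 11
Op 12: add_edge(B, E). Edges now: 12
Compute levels (Kahn BFS):
  sources (in-degree 0): C, F
  process C: level=0
    C->A: in-degree(A)=2, level(A)>=1
  process F: level=0
    F->B: in-degree(B)=0, level(B)=1, enqueue
    F->D: in-degree(D)=1, level(D)>=1
    F->G: in-degree(G)=1, level(G)>=1
  process B: level=1
    B->A: in-degree(A)=1, level(A)>=2
    B->E: in-degree(E)=3, level(E)>=2
    B->G: in-degree(G)=0, level(G)=2, enqueue
  process G: level=2
    G->A: in-degree(A)=0, level(A)=3, enqueue
    G->D: in-degree(D)=0, level(D)=3, enqueue
    G->E: in-degree(E)=2, level(E)>=3
  process A: level=3
    A->E: in-degree(E)=1, level(E)>=4
  process D: level=3
    D->E: in-degree(E)=0, level(E)=4, enqueue
  process E: level=4
All levels: A:3, B:1, C:0, D:3, E:4, F:0, G:2

Answer: A:3, B:1, C:0, D:3, E:4, F:0, G:2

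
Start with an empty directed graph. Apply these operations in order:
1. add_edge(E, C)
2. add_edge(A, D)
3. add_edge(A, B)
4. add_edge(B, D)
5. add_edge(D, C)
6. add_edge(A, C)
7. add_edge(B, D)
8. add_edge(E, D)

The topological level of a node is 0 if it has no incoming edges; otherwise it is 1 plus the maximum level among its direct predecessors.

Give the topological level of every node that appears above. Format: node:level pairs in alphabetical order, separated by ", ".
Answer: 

Op 1: add_edge(E, C). Edges now: 1
Op 2: add_edge(A, D). Edges now: 2
Op 3: add_edge(A, B). Edges now: 3
Op 4: add_edge(B, D). Edges now: 4
Op 5: add_edge(D, C). Edges now: 5
Op 6: add_edge(A, C). Edges now: 6
Op 7: add_edge(B, D) (duplicate, no change). Edges now: 6
Op 8: add_edge(E, D). Edges now: 7
Compute levels (Kahn BFS):
  sources (in-degree 0): A, E
  process A: level=0
    A->B: in-degree(B)=0, level(B)=1, enqueue
    A->C: in-degree(C)=2, level(C)>=1
    A->D: in-degree(D)=2, level(D)>=1
  process E: level=0
    E->C: in-degree(C)=1, level(C)>=1
    E->D: in-degree(D)=1, level(D)>=1
  process B: level=1
    B->D: in-degree(D)=0, level(D)=2, enqueue
  process D: level=2
    D->C: in-degree(C)=0, level(C)=3, enqueue
  process C: level=3
All levels: A:0, B:1, C:3, D:2, E:0

Answer: A:0, B:1, C:3, D:2, E:0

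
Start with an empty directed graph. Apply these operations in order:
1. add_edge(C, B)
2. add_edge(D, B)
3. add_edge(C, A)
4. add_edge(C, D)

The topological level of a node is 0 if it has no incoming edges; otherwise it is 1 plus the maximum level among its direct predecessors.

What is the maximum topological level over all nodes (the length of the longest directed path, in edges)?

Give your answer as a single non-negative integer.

Answer: 2

Derivation:
Op 1: add_edge(C, B). Edges now: 1
Op 2: add_edge(D, B). Edges now: 2
Op 3: add_edge(C, A). Edges now: 3
Op 4: add_edge(C, D). Edges now: 4
Compute levels (Kahn BFS):
  sources (in-degree 0): C
  process C: level=0
    C->A: in-degree(A)=0, level(A)=1, enqueue
    C->B: in-degree(B)=1, level(B)>=1
    C->D: in-degree(D)=0, level(D)=1, enqueue
  process A: level=1
  process D: level=1
    D->B: in-degree(B)=0, level(B)=2, enqueue
  process B: level=2
All levels: A:1, B:2, C:0, D:1
max level = 2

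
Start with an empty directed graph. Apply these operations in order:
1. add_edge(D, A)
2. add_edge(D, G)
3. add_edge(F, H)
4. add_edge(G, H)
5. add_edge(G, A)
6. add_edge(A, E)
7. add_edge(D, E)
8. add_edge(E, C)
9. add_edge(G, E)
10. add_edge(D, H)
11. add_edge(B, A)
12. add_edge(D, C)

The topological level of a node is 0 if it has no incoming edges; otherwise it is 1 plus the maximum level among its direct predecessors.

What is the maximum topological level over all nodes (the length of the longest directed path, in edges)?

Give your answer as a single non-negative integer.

Answer: 4

Derivation:
Op 1: add_edge(D, A). Edges now: 1
Op 2: add_edge(D, G). Edges now: 2
Op 3: add_edge(F, H). Edges now: 3
Op 4: add_edge(G, H). Edges now: 4
Op 5: add_edge(G, A). Edges now: 5
Op 6: add_edge(A, E). Edges now: 6
Op 7: add_edge(D, E). Edges now: 7
Op 8: add_edge(E, C). Edges now: 8
Op 9: add_edge(G, E). Edges now: 9
Op 10: add_edge(D, H). Edges now: 10
Op 11: add_edge(B, A). Edges now: 11
Op 12: add_edge(D, C). Edges now: 12
Compute levels (Kahn BFS):
  sources (in-degree 0): B, D, F
  process B: level=0
    B->A: in-degree(A)=2, level(A)>=1
  process D: level=0
    D->A: in-degree(A)=1, level(A)>=1
    D->C: in-degree(C)=1, level(C)>=1
    D->E: in-degree(E)=2, level(E)>=1
    D->G: in-degree(G)=0, level(G)=1, enqueue
    D->H: in-degree(H)=2, level(H)>=1
  process F: level=0
    F->H: in-degree(H)=1, level(H)>=1
  process G: level=1
    G->A: in-degree(A)=0, level(A)=2, enqueue
    G->E: in-degree(E)=1, level(E)>=2
    G->H: in-degree(H)=0, level(H)=2, enqueue
  process A: level=2
    A->E: in-degree(E)=0, level(E)=3, enqueue
  process H: level=2
  process E: level=3
    E->C: in-degree(C)=0, level(C)=4, enqueue
  process C: level=4
All levels: A:2, B:0, C:4, D:0, E:3, F:0, G:1, H:2
max level = 4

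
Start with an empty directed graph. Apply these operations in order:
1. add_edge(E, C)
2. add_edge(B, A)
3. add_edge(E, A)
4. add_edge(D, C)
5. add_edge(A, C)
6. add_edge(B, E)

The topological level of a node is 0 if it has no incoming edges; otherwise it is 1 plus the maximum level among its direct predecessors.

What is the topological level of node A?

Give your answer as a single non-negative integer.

Answer: 2

Derivation:
Op 1: add_edge(E, C). Edges now: 1
Op 2: add_edge(B, A). Edges now: 2
Op 3: add_edge(E, A). Edges now: 3
Op 4: add_edge(D, C). Edges now: 4
Op 5: add_edge(A, C). Edges now: 5
Op 6: add_edge(B, E). Edges now: 6
Compute levels (Kahn BFS):
  sources (in-degree 0): B, D
  process B: level=0
    B->A: in-degree(A)=1, level(A)>=1
    B->E: in-degree(E)=0, level(E)=1, enqueue
  process D: level=0
    D->C: in-degree(C)=2, level(C)>=1
  process E: level=1
    E->A: in-degree(A)=0, level(A)=2, enqueue
    E->C: in-degree(C)=1, level(C)>=2
  process A: level=2
    A->C: in-degree(C)=0, level(C)=3, enqueue
  process C: level=3
All levels: A:2, B:0, C:3, D:0, E:1
level(A) = 2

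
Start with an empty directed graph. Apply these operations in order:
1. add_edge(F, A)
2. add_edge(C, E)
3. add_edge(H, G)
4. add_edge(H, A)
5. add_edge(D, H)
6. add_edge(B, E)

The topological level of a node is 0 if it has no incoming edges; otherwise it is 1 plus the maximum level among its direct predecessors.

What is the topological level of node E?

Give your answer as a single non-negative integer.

Op 1: add_edge(F, A). Edges now: 1
Op 2: add_edge(C, E). Edges now: 2
Op 3: add_edge(H, G). Edges now: 3
Op 4: add_edge(H, A). Edges now: 4
Op 5: add_edge(D, H). Edges now: 5
Op 6: add_edge(B, E). Edges now: 6
Compute levels (Kahn BFS):
  sources (in-degree 0): B, C, D, F
  process B: level=0
    B->E: in-degree(E)=1, level(E)>=1
  process C: level=0
    C->E: in-degree(E)=0, level(E)=1, enqueue
  process D: level=0
    D->H: in-degree(H)=0, level(H)=1, enqueue
  process F: level=0
    F->A: in-degree(A)=1, level(A)>=1
  process E: level=1
  process H: level=1
    H->A: in-degree(A)=0, level(A)=2, enqueue
    H->G: in-degree(G)=0, level(G)=2, enqueue
  process A: level=2
  process G: level=2
All levels: A:2, B:0, C:0, D:0, E:1, F:0, G:2, H:1
level(E) = 1

Answer: 1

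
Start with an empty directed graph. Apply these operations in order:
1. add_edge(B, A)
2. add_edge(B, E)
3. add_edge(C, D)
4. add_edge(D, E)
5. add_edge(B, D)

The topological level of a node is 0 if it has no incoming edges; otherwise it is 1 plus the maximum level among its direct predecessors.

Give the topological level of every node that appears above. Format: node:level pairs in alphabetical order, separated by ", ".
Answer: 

Op 1: add_edge(B, A). Edges now: 1
Op 2: add_edge(B, E). Edges now: 2
Op 3: add_edge(C, D). Edges now: 3
Op 4: add_edge(D, E). Edges now: 4
Op 5: add_edge(B, D). Edges now: 5
Compute levels (Kahn BFS):
  sources (in-degree 0): B, C
  process B: level=0
    B->A: in-degree(A)=0, level(A)=1, enqueue
    B->D: in-degree(D)=1, level(D)>=1
    B->E: in-degree(E)=1, level(E)>=1
  process C: level=0
    C->D: in-degree(D)=0, level(D)=1, enqueue
  process A: level=1
  process D: level=1
    D->E: in-degree(E)=0, level(E)=2, enqueue
  process E: level=2
All levels: A:1, B:0, C:0, D:1, E:2

Answer: A:1, B:0, C:0, D:1, E:2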